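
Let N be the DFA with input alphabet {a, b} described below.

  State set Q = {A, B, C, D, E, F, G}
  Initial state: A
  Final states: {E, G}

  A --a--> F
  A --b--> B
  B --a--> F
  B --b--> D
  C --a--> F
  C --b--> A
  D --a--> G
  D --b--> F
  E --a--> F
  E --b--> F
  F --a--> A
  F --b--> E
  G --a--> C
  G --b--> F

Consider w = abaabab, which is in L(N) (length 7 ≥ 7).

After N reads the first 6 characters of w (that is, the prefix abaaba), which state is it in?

F

Run of N on the first 6 characters of w = a b a a b a:
  step 0: A  (start)
  step 1: F  (read a: A→F)
  step 2: E  (read b: F→E)
  step 3: F  (read a: E→F)
  step 4: A  (read a: F→A)
  step 5: B  (read b: A→B)
  step 6: F  (read a: B→F)

After reading 6 characters, N is in state F.
(This kind of state-tracing is the core of the pumping-lemma construction: with 7 states, pigeonhole forces a repeat within the first 7 steps.)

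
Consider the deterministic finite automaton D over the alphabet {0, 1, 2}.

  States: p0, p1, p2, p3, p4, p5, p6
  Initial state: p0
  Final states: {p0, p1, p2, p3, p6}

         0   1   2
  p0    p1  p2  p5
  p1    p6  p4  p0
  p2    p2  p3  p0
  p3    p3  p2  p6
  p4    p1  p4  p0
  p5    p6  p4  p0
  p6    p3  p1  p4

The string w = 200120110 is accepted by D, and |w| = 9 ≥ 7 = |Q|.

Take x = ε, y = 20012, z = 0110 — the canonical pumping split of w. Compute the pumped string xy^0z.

xy⁰z = xz = ε·0110 = 0110.
Reading y = 20012 takes D from p0 back to p0, so after x the machine is still in p0, and z then leads to the accepting state p1. Hence 0110 ∈ L(D).

0110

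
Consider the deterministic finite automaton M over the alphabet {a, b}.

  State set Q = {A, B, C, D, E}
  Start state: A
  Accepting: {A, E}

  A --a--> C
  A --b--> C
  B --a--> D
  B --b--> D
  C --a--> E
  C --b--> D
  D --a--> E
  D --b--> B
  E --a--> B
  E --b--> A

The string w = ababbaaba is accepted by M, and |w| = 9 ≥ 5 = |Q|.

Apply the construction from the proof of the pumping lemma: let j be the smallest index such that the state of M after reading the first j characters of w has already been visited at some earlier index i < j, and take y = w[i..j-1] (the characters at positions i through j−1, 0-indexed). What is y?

abab

State sequence: A -a-> C -b-> D -a-> E -b-> A -b-> C -a-> E -a-> B -b-> D -a-> E
First repeat at step 4: A was already visited.

So i = 0, j = 4, giving x = w[0:0] = ε, y = w[0:4] = abab, z = w[4:9] = baaba.
Check: |xy| = 4 ≤ 5 and |y| = 4 ≥ 1. Reading y takes M from A back to A, so every xyⁱz is accepted.
Pumping length from the standard proof: p = 5 (the number of states). The repeated state found above gives |xy| = j ≤ 5 and |y| = j − i ≥ 1.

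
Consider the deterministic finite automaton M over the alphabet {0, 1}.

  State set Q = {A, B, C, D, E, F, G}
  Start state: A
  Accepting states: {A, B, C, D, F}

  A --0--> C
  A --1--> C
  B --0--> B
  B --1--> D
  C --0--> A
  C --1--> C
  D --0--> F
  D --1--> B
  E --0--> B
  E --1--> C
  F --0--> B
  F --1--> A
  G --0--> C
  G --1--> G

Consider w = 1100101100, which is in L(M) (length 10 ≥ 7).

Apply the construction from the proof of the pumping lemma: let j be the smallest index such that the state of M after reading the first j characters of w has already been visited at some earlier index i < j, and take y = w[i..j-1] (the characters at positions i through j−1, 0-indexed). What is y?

1

Run of M on w = 1 1 0 0 1 0 1 1 0 0:
  step 0: A  (start)
  step 1: C  (read 1: A→C)
  step 2: C  (read 1: C→C)   ← first repeat (C seen earlier)
  step 3: A  (read 0: C→A)
  step 4: C  (read 0: A→C)
  step 5: C  (read 1: C→C)
  step 6: A  (read 0: C→A)
  step 7: C  (read 1: A→C)
  step 8: C  (read 1: C→C)
  step 9: A  (read 0: C→A)
  step 10: C  (read 0: A→C)

So i = 1, j = 2, giving x = w[0:1] = 1, y = w[1:2] = 1, z = w[2:10] = 00101100.
Check: |xy| = 2 ≤ 7 and |y| = 1 ≥ 1. Reading y takes M from C back to C, so every xyⁱz is accepted.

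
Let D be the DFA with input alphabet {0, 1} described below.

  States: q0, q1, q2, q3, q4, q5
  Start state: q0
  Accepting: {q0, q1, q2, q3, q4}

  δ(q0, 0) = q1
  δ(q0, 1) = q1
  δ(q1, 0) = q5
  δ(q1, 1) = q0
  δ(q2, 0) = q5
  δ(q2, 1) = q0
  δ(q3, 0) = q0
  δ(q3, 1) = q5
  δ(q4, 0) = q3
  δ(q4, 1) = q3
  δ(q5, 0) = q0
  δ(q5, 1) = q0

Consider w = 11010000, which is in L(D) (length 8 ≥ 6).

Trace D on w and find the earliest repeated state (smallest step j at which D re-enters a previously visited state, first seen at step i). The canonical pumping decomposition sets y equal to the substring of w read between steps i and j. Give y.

Run of D on w = 1 1 0 1 0 0 0 0:
  step 0: q0  (start)
  step 1: q1  (read 1: q0→q1)
  step 2: q0  (read 1: q1→q0)   ← first repeat (q0 seen earlier)
  step 3: q1  (read 0: q0→q1)
  step 4: q0  (read 1: q1→q0)
  step 5: q1  (read 0: q0→q1)
  step 6: q5  (read 0: q1→q5)
  step 7: q0  (read 0: q5→q0)
  step 8: q1  (read 0: q0→q1)

So i = 0, j = 2, giving x = w[0:0] = ε, y = w[0:2] = 11, z = w[2:8] = 010000.
Check: |xy| = 2 ≤ 6 and |y| = 2 ≥ 1. Reading y takes D from q0 back to q0, so every xyⁱz is accepted.

11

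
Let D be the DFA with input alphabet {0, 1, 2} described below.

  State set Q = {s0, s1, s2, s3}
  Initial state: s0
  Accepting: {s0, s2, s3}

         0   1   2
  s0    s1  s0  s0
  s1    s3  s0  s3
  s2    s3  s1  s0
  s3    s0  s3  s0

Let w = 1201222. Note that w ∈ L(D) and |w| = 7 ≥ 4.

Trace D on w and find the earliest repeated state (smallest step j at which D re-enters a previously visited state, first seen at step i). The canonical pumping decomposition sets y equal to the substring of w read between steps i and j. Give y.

Run of D on w = 1 2 0 1 2 2 2:
  step 0: s0  (start)
  step 1: s0  (read 1: s0→s0)   ← first repeat (s0 seen earlier)
  step 2: s0  (read 2: s0→s0)
  step 3: s1  (read 0: s0→s1)
  step 4: s0  (read 1: s1→s0)
  step 5: s0  (read 2: s0→s0)
  step 6: s0  (read 2: s0→s0)
  step 7: s0  (read 2: s0→s0)

So i = 0, j = 1, giving x = w[0:0] = ε, y = w[0:1] = 1, z = w[1:7] = 201222.
Check: |xy| = 1 ≤ 4 and |y| = 1 ≥ 1. Reading y takes D from s0 back to s0, so every xyⁱz is accepted.
With |Q| = 4, pigeonhole forces a state repeat no later than step 4; the substring read between the first and second visits to that state can be pumped.

1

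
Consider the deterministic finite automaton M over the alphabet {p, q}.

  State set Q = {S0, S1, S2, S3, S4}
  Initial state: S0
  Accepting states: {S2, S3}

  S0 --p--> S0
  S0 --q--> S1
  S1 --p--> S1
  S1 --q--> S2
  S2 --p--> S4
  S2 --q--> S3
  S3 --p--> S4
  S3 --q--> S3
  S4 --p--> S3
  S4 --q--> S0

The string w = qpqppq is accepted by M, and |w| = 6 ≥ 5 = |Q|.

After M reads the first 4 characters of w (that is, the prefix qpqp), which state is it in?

S4

State sequence: S0 -q-> S1 -p-> S1 -q-> S2 -p-> S4

After reading 4 characters, M is in state S4.
(This kind of state-tracing is the core of the pumping-lemma construction: with 5 states, pigeonhole forces a repeat within the first 5 steps.)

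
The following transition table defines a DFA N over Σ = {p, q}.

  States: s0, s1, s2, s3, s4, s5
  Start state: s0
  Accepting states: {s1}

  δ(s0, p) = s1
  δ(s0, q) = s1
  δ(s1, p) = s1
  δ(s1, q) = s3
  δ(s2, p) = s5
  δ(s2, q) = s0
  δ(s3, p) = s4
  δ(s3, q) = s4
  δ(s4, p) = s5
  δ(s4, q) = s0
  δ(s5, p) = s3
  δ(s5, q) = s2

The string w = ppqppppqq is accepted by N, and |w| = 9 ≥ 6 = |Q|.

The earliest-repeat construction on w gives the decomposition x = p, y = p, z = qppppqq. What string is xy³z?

xy^3z = p·p·p·p·qppppqq = ppppqppppqq.
Reading y = p takes N from s1 back to s1, so after x·y·y·y the machine is still in s1, and z then leads to the accepting state s1. Hence ppppqppppqq ∈ L(N).

ppppqppppqq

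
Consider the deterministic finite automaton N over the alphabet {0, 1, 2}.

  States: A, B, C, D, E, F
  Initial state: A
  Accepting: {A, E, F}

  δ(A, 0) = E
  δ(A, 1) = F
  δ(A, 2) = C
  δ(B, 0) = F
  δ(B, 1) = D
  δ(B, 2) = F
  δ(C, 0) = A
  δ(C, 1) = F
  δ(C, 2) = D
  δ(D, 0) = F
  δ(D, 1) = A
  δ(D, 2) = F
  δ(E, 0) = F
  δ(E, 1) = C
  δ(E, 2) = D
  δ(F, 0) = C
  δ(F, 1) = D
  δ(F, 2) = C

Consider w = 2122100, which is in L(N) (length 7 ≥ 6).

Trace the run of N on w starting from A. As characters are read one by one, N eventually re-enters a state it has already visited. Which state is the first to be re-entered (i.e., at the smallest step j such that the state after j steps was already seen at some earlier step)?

C

Run of N on w = 2 1 2 2 1 0 0:
  step 0: A  (start)
  step 1: C  (read 2: A→C)
  step 2: F  (read 1: C→F)
  step 3: C  (read 2: F→C)   ← first repeat (C seen earlier)
  step 4: D  (read 2: C→D)
  step 5: A  (read 1: D→A)
  step 6: E  (read 0: A→E)
  step 7: F  (read 0: E→F)

The earliest repeat is at step j = 3: N is in C, which it already visited at step i = 1.
Pumping length from the standard proof: p = 6 (the number of states). The repeated state found above gives |xy| = j ≤ 6 and |y| = j − i ≥ 1.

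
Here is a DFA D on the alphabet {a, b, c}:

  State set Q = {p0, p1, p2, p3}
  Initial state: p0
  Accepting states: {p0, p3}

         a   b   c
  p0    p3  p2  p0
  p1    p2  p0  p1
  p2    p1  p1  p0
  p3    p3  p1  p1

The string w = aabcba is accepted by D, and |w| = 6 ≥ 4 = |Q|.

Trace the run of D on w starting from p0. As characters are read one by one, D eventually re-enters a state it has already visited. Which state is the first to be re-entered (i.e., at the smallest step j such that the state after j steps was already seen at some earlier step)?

State sequence: p0 -a-> p3 -a-> p3 -b-> p1 -c-> p1 -b-> p0 -a-> p3
First repeat at step 2: p3 was already visited.

The earliest repeat is at step j = 2: D is in p3, which it already visited at step i = 1.
Since D has 4 states, any run of length ≥ 4 visits 4+1 states, so by pigeonhole some state repeats within the first 4 steps — that repeat gives the pumpable loop.

p3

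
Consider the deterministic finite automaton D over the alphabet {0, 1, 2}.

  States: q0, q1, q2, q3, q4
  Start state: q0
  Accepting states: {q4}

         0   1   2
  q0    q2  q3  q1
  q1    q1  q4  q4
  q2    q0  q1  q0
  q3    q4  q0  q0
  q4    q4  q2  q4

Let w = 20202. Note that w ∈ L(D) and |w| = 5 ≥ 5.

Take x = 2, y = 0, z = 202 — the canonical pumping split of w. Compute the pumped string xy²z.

200202

xy^2z = 2·0·0·202 = 200202.
Reading y = 0 takes D from q1 back to q1, so after x·y·y the machine is still in q1, and z then leads to the accepting state q4. Hence 200202 ∈ L(D).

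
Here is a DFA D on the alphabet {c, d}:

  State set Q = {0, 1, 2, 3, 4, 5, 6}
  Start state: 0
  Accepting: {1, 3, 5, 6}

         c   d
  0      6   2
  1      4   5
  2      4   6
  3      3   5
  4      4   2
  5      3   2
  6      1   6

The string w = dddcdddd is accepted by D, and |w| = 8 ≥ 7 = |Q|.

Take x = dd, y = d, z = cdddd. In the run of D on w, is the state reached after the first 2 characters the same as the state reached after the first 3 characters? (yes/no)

yes

Run of D on the first 3 characters of w = d d d:
  step 0: 0  (start)
  step 1: 2  (read d: 0→2)
  step 2: 6  (read d: 2→6)
  step 3: 6  (read d: 6→6)

After x (step 2): 6. After xy (step 3): 6.
They match, so y = d drives D around a cycle from 6 back to itself; pumping y any number of times keeps D in 6 before reading z, and xyⁱz ∈ L(D) for every i ≥ 0.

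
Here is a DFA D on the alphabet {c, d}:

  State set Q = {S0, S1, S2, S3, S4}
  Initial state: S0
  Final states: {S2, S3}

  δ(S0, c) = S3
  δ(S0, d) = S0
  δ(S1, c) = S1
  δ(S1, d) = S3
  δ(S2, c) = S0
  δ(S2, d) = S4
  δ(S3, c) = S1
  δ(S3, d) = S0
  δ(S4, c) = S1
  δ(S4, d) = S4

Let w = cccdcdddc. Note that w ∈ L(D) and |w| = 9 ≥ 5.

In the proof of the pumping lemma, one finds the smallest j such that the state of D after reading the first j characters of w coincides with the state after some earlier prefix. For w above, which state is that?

Run of D on w = c c c d c d d d c:
  step 0: S0  (start)
  step 1: S3  (read c: S0→S3)
  step 2: S1  (read c: S3→S1)
  step 3: S1  (read c: S1→S1)   ← first repeat (S1 seen earlier)
  step 4: S3  (read d: S1→S3)
  step 5: S1  (read c: S3→S1)
  step 6: S3  (read d: S1→S3)
  step 7: S0  (read d: S3→S0)
  step 8: S0  (read d: S0→S0)
  step 9: S3  (read c: S0→S3)

The earliest repeat is at step j = 3: D is in S1, which it already visited at step i = 2.
Since D has 5 states, any run of length ≥ 5 visits 5+1 states, so by pigeonhole some state repeats within the first 5 steps — that repeat gives the pumpable loop.

S1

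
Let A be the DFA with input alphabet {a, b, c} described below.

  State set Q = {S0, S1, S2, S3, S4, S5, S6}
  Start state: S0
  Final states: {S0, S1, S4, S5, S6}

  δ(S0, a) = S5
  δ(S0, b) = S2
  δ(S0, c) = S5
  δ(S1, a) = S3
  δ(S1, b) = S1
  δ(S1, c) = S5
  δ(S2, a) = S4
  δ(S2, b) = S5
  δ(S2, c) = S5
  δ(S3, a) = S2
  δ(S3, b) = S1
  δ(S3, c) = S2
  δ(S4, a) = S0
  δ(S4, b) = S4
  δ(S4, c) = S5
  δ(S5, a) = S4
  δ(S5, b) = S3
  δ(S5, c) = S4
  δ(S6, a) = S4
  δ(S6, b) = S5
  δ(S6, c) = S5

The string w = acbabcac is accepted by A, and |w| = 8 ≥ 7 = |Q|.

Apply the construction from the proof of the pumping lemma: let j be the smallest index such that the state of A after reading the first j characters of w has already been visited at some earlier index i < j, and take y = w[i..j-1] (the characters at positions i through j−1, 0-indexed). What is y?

Run of A on w = a c b a b c a c:
  step 0: S0  (start)
  step 1: S5  (read a: S0→S5)
  step 2: S4  (read c: S5→S4)
  step 3: S4  (read b: S4→S4)   ← first repeat (S4 seen earlier)
  step 4: S0  (read a: S4→S0)
  step 5: S2  (read b: S0→S2)
  step 6: S5  (read c: S2→S5)
  step 7: S4  (read a: S5→S4)
  step 8: S5  (read c: S4→S5)

So i = 2, j = 3, giving x = w[0:2] = ac, y = w[2:3] = b, z = w[3:8] = abcac.
Check: |xy| = 3 ≤ 7 and |y| = 1 ≥ 1. Reading y takes A from S4 back to S4, so every xyⁱz is accepted.
The DFA has 7 states, so the proof of the pumping lemma guarantees a repeated state among the first 7+1 visited; the segment between the two visits is the pumpable y.

b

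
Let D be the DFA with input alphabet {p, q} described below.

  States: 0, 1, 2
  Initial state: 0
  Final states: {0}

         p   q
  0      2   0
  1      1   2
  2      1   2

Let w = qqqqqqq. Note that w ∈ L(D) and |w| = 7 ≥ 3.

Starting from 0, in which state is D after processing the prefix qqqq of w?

0

State sequence: 0 -q-> 0 -q-> 0 -q-> 0 -q-> 0

After reading 4 characters, D is in state 0.
(This kind of state-tracing is the core of the pumping-lemma construction: with 3 states, pigeonhole forces a repeat within the first 3 steps.)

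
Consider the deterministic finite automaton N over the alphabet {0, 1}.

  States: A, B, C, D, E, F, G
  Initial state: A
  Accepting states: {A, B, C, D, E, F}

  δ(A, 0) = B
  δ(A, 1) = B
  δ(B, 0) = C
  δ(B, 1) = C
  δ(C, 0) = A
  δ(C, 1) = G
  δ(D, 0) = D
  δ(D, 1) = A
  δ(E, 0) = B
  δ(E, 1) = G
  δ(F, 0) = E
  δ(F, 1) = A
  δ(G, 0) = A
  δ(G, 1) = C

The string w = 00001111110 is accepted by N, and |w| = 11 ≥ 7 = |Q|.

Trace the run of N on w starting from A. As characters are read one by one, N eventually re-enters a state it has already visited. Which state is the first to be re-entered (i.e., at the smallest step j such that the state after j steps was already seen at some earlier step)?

A

Run of N on w = 0 0 0 0 1 1 1 1 1 1 0:
  step 0: A  (start)
  step 1: B  (read 0: A→B)
  step 2: C  (read 0: B→C)
  step 3: A  (read 0: C→A)   ← first repeat (A seen earlier)
  step 4: B  (read 0: A→B)
  step 5: C  (read 1: B→C)
  step 6: G  (read 1: C→G)
  step 7: C  (read 1: G→C)
  step 8: G  (read 1: C→G)
  step 9: C  (read 1: G→C)
  step 10: G  (read 1: C→G)
  step 11: A  (read 0: G→A)

The earliest repeat is at step j = 3: N is in A, which it already visited at step i = 0.
With |Q| = 7, pigeonhole forces a state repeat no later than step 7; the substring read between the first and second visits to that state can be pumped.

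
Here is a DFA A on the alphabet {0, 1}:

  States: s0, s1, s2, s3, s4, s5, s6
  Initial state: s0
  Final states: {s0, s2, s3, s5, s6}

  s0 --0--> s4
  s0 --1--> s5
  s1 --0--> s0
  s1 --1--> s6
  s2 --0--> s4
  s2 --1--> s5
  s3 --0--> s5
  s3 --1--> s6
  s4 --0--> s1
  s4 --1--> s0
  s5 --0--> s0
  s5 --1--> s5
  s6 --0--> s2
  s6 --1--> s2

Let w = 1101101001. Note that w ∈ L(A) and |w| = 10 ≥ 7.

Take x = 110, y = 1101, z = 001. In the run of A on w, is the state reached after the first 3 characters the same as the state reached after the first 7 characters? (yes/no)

no

State sequence: s0 -1-> s5 -1-> s5 -0-> s0 -1-> s5 -1-> s5 -0-> s0 -1-> s5

After x (step 3): s0. After xy (step 7): s5.
They differ (s0 ≠ s5), so y is not a cycle from the state after x; this split is not the one the pumping-lemma construction produces, and pumping y need not keep the string in L(A).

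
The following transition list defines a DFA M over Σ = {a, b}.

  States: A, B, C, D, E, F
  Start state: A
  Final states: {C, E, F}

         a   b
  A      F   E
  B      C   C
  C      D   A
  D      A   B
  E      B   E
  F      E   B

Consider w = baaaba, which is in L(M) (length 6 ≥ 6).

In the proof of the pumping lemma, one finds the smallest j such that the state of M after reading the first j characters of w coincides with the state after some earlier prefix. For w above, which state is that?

Run of M on w = b a a a b a:
  step 0: A  (start)
  step 1: E  (read b: A→E)
  step 2: B  (read a: E→B)
  step 3: C  (read a: B→C)
  step 4: D  (read a: C→D)
  step 5: B  (read b: D→B)   ← first repeat (B seen earlier)
  step 6: C  (read a: B→C)

The earliest repeat is at step j = 5: M is in B, which it already visited at step i = 2.
With |Q| = 6, pigeonhole forces a state repeat no later than step 6; the substring read between the first and second visits to that state can be pumped.

B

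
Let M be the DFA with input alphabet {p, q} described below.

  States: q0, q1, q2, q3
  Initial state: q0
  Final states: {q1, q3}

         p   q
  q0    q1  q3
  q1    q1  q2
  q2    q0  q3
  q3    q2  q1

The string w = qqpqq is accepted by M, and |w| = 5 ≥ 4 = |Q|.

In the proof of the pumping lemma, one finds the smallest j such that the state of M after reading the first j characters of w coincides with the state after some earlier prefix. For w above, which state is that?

Run of M on w = q q p q q:
  step 0: q0  (start)
  step 1: q3  (read q: q0→q3)
  step 2: q1  (read q: q3→q1)
  step 3: q1  (read p: q1→q1)   ← first repeat (q1 seen earlier)
  step 4: q2  (read q: q1→q2)
  step 5: q3  (read q: q2→q3)

The earliest repeat is at step j = 3: M is in q1, which it already visited at step i = 2.

q1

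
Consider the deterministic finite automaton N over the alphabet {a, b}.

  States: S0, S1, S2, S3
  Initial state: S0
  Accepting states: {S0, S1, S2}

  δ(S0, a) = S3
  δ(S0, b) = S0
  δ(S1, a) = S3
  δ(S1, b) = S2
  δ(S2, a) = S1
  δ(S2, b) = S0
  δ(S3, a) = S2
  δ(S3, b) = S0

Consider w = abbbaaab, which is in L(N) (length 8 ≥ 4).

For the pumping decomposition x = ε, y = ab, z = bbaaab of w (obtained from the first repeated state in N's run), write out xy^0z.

xy⁰z = xz = ε·bbaaab = bbaaab.
Reading y = ab takes N from S0 back to S0, so after x the machine is still in S0, and z then leads to the accepting state S2. Hence bbaaab ∈ L(N).

bbaaab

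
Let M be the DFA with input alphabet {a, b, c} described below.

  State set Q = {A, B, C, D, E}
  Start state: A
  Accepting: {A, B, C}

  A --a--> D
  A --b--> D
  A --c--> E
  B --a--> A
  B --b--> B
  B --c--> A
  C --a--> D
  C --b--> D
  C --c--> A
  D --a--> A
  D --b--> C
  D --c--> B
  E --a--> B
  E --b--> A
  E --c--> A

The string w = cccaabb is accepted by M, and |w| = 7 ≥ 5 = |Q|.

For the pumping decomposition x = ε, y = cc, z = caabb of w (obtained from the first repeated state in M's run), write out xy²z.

xy^2z = ε·cc·cc·caabb = cccccaabb.
Reading y = cc takes M from A back to A, so after x·y·y the machine is still in A, and z then leads to the accepting state C. Hence cccccaabb ∈ L(M).

cccccaabb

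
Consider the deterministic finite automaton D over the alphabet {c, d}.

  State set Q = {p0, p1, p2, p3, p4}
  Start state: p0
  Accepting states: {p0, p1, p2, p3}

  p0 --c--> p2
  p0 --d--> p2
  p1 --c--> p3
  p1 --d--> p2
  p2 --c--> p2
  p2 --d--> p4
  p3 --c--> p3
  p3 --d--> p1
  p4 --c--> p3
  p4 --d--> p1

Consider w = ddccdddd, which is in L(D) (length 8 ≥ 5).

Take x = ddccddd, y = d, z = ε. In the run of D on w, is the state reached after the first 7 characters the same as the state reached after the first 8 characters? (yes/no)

no

State sequence: p0 -d-> p2 -d-> p4 -c-> p3 -c-> p3 -d-> p1 -d-> p2 -d-> p4 -d-> p1

After x (step 7): p4. After xy (step 8): p1.
They differ (p4 ≠ p1), so y is not a cycle from the state after x; this split is not the one the pumping-lemma construction produces, and pumping y need not keep the string in L(D).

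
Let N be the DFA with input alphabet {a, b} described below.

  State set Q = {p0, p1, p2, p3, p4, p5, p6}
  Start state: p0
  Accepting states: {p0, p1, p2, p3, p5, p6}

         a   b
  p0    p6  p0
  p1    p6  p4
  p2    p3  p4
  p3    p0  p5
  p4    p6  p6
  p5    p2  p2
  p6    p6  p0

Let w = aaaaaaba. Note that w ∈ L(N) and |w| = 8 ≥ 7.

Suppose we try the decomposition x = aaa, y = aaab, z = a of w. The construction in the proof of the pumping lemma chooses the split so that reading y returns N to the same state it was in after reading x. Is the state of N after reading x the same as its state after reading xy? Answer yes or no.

Run of N on the first 7 characters of w = a a a a a a b:
  step 0: p0  (start)
  step 1: p6  (read a: p0→p6)
  step 2: p6  (read a: p6→p6)
  step 3: p6  (read a: p6→p6)
  step 4: p6  (read a: p6→p6)
  step 5: p6  (read a: p6→p6)
  step 6: p6  (read a: p6→p6)
  step 7: p0  (read b: p6→p0)

After x (step 3): p6. After xy (step 7): p0.
They differ (p6 ≠ p0), so y is not a cycle from the state after x; this split is not the one the pumping-lemma construction produces, and pumping y need not keep the string in L(N).

no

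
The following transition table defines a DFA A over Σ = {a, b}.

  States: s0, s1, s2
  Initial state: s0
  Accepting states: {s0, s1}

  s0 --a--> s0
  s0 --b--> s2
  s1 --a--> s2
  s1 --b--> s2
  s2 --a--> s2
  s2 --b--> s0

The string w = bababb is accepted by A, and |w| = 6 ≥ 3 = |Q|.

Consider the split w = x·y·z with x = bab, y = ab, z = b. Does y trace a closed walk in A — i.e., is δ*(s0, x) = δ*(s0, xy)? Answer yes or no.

no

Run of A on the first 5 characters of w = b a b a b:
  step 0: s0  (start)
  step 1: s2  (read b: s0→s2)
  step 2: s2  (read a: s2→s2)
  step 3: s0  (read b: s2→s0)
  step 4: s0  (read a: s0→s0)
  step 5: s2  (read b: s0→s2)

After x (step 3): s0. After xy (step 5): s2.
They differ (s0 ≠ s2), so y is not a cycle from the state after x; this split is not the one the pumping-lemma construction produces, and pumping y need not keep the string in L(A).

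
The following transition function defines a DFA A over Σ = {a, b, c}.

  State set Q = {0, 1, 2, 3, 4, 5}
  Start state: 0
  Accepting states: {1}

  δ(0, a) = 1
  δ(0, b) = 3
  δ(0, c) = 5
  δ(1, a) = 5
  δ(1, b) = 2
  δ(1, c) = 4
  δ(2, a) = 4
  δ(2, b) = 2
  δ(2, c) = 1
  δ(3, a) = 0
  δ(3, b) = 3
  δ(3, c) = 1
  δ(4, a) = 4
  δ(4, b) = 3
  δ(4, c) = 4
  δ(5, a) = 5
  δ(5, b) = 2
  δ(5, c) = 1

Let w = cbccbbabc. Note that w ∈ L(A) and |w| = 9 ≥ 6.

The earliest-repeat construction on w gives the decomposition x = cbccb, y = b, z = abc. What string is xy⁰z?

cbccbabc

xy⁰z = xz = cbccb·abc = cbccbabc.
Reading y = b takes A from 3 back to 3, so after x the machine is still in 3, and z then leads to the accepting state 1. Hence cbccbabc ∈ L(A).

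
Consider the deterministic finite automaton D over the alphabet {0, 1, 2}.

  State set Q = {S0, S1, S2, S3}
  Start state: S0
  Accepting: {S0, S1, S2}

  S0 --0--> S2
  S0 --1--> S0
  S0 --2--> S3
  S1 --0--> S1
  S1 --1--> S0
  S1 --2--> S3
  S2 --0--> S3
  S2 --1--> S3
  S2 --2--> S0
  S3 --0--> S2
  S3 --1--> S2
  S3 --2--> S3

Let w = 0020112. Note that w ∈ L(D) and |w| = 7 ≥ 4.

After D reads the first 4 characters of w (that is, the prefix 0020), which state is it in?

S2

Run of D on the first 4 characters of w = 0 0 2 0:
  step 0: S0  (start)
  step 1: S2  (read 0: S0→S2)
  step 2: S3  (read 0: S2→S3)
  step 3: S3  (read 2: S3→S3)
  step 4: S2  (read 0: S3→S2)

After reading 4 characters, D is in state S2.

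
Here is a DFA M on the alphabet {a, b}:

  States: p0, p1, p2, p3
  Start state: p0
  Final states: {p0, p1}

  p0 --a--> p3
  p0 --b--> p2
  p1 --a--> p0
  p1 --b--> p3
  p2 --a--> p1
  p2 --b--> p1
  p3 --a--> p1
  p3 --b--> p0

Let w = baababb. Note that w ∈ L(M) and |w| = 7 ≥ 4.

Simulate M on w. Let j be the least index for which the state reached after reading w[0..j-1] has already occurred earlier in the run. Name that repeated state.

Run of M on w = b a a b a b b:
  step 0: p0  (start)
  step 1: p2  (read b: p0→p2)
  step 2: p1  (read a: p2→p1)
  step 3: p0  (read a: p1→p0)   ← first repeat (p0 seen earlier)
  step 4: p2  (read b: p0→p2)
  step 5: p1  (read a: p2→p1)
  step 6: p3  (read b: p1→p3)
  step 7: p0  (read b: p3→p0)

The earliest repeat is at step j = 3: M is in p0, which it already visited at step i = 0.
With |Q| = 4, pigeonhole forces a state repeat no later than step 4; the substring read between the first and second visits to that state can be pumped.

p0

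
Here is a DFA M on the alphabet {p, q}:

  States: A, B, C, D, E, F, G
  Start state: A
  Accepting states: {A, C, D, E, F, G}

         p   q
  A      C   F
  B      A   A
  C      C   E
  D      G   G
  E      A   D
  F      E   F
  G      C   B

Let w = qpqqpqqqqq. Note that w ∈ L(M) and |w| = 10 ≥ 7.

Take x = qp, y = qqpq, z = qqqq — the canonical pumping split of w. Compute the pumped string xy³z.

xy^3z = qp·qqpq·qqpq·qqpq·qqqq = qpqqpqqqpqqqpqqqqq.
Reading y = qqpq takes M from E back to E, so after x·y·y·y the machine is still in E, and z then leads to the accepting state A. Hence qpqqpqqqpqqqpqqqqq ∈ L(M).

qpqqpqqqpqqqpqqqqq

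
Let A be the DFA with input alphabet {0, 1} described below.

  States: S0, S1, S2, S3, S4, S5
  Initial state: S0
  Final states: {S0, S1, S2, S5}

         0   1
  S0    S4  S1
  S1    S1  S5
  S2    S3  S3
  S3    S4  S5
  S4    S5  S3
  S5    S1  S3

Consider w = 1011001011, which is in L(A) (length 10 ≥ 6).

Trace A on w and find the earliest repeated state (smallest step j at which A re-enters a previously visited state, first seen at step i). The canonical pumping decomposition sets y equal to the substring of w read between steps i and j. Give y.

State sequence: S0 -1-> S1 -0-> S1 -1-> S5 -1-> S3 -0-> S4 -0-> S5 -1-> S3 -0-> S4 -1-> S3 -1-> S5
First repeat at step 2: S1 was already visited.

So i = 1, j = 2, giving x = w[0:1] = 1, y = w[1:2] = 0, z = w[2:10] = 11001011.
Check: |xy| = 2 ≤ 6 and |y| = 1 ≥ 1. Reading y takes A from S1 back to S1, so every xyⁱz is accepted.

0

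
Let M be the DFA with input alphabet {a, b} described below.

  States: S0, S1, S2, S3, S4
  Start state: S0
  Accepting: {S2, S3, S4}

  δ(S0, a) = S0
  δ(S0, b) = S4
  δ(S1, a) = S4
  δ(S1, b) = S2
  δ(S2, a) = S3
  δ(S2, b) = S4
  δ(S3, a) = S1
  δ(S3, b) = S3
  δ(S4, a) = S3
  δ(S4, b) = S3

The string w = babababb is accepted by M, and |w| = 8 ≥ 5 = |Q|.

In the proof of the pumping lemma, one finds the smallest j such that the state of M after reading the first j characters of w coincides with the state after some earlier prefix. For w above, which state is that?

Run of M on w = b a b a b a b b:
  step 0: S0  (start)
  step 1: S4  (read b: S0→S4)
  step 2: S3  (read a: S4→S3)
  step 3: S3  (read b: S3→S3)   ← first repeat (S3 seen earlier)
  step 4: S1  (read a: S3→S1)
  step 5: S2  (read b: S1→S2)
  step 6: S3  (read a: S2→S3)
  step 7: S3  (read b: S3→S3)
  step 8: S3  (read b: S3→S3)

The earliest repeat is at step j = 3: M is in S3, which it already visited at step i = 2.
The DFA has 5 states, so the proof of the pumping lemma guarantees a repeated state among the first 5+1 visited; the segment between the two visits is the pumpable y.

S3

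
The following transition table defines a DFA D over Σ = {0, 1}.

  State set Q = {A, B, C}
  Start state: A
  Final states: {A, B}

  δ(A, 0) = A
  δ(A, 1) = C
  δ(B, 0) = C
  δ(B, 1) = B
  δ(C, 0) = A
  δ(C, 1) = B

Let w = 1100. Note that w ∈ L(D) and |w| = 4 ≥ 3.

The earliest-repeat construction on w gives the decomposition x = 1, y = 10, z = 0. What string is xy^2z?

110100

xy^2z = 1·10·10·0 = 110100.
Reading y = 10 takes D from C back to C, so after x·y·y the machine is still in C, and z then leads to the accepting state A. Hence 110100 ∈ L(D).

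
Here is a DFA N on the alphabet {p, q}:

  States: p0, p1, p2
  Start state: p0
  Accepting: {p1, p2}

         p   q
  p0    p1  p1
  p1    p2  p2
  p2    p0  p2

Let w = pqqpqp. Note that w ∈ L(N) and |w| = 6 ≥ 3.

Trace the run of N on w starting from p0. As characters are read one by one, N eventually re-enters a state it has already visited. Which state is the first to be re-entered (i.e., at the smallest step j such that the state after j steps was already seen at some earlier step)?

p2

State sequence: p0 -p-> p1 -q-> p2 -q-> p2 -p-> p0 -q-> p1 -p-> p2
First repeat at step 3: p2 was already visited.

The earliest repeat is at step j = 3: N is in p2, which it already visited at step i = 2.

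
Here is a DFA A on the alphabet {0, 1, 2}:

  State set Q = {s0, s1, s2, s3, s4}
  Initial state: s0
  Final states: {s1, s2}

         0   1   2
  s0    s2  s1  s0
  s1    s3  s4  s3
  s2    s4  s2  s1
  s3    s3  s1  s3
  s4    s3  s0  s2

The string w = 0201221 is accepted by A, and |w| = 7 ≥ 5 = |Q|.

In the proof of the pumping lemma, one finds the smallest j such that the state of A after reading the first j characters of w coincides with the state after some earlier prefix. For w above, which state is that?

State sequence: s0 -0-> s2 -2-> s1 -0-> s3 -1-> s1 -2-> s3 -2-> s3 -1-> s1
First repeat at step 4: s1 was already visited.

The earliest repeat is at step j = 4: A is in s1, which it already visited at step i = 2.

s1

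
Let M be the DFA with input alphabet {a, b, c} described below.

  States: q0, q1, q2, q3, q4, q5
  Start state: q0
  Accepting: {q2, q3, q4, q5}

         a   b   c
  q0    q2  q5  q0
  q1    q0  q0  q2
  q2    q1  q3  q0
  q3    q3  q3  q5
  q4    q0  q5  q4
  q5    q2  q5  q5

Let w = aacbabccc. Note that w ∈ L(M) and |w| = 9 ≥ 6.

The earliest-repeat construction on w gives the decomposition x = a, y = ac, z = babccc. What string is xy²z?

xy^2z = a·ac·ac·babccc = aacacbabccc.
Reading y = ac takes M from q2 back to q2, so after x·y·y the machine is still in q2, and z then leads to the accepting state q5. Hence aacacbabccc ∈ L(M).

aacacbabccc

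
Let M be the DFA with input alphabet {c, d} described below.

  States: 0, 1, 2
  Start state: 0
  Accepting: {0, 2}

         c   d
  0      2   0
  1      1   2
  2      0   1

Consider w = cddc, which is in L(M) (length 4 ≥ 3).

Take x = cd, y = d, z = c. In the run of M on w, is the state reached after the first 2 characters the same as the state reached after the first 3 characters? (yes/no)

Run of M on the first 3 characters of w = c d d:
  step 0: 0  (start)
  step 1: 2  (read c: 0→2)
  step 2: 1  (read d: 2→1)
  step 3: 2  (read d: 1→2)

After x (step 2): 1. After xy (step 3): 2.
They differ (1 ≠ 2), so y is not a cycle from the state after x; this split is not the one the pumping-lemma construction produces, and pumping y need not keep the string in L(M).

no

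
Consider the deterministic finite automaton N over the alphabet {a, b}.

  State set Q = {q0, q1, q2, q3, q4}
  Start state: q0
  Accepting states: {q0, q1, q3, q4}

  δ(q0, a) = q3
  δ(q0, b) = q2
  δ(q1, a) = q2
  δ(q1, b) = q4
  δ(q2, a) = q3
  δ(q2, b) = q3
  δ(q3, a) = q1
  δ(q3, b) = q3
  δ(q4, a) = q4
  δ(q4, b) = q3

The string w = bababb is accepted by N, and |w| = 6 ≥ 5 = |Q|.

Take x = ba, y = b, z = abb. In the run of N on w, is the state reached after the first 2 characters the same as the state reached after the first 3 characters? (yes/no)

yes

State sequence: q0 -b-> q2 -a-> q3 -b-> q3

After x (step 2): q3. After xy (step 3): q3.
They match, so y = b drives N around a cycle from q3 back to itself; pumping y any number of times keeps N in q3 before reading z, and xyⁱz ∈ L(N) for every i ≥ 0.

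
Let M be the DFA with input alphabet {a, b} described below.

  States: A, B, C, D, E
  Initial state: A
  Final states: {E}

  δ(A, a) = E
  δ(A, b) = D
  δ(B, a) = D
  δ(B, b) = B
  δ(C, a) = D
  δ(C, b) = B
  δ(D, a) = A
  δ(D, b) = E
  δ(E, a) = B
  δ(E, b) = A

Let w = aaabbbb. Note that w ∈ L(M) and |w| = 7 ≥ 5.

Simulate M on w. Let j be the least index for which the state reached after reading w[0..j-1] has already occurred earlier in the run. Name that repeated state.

E

Run of M on w = a a a b b b b:
  step 0: A  (start)
  step 1: E  (read a: A→E)
  step 2: B  (read a: E→B)
  step 3: D  (read a: B→D)
  step 4: E  (read b: D→E)   ← first repeat (E seen earlier)
  step 5: A  (read b: E→A)
  step 6: D  (read b: A→D)
  step 7: E  (read b: D→E)

The earliest repeat is at step j = 4: M is in E, which it already visited at step i = 1.
Since M has 5 states, any run of length ≥ 5 visits 5+1 states, so by pigeonhole some state repeats within the first 5 steps — that repeat gives the pumpable loop.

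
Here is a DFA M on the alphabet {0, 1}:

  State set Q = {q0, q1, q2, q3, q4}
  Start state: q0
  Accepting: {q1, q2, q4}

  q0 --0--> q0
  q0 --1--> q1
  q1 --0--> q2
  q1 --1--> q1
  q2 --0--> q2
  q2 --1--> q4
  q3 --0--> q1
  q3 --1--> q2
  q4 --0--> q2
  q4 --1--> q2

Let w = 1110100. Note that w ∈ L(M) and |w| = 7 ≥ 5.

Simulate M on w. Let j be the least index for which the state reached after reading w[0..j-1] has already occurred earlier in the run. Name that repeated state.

q1

Run of M on w = 1 1 1 0 1 0 0:
  step 0: q0  (start)
  step 1: q1  (read 1: q0→q1)
  step 2: q1  (read 1: q1→q1)   ← first repeat (q1 seen earlier)
  step 3: q1  (read 1: q1→q1)
  step 4: q2  (read 0: q1→q2)
  step 5: q4  (read 1: q2→q4)
  step 6: q2  (read 0: q4→q2)
  step 7: q2  (read 0: q2→q2)

The earliest repeat is at step j = 2: M is in q1, which it already visited at step i = 1.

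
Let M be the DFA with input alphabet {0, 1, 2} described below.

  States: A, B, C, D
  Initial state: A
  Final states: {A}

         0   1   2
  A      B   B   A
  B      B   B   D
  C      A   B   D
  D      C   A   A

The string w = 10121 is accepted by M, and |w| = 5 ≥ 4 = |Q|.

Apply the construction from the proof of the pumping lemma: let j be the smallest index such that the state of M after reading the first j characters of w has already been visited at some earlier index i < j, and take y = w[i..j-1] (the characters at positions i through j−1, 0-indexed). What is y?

Run of M on w = 1 0 1 2 1:
  step 0: A  (start)
  step 1: B  (read 1: A→B)
  step 2: B  (read 0: B→B)   ← first repeat (B seen earlier)
  step 3: B  (read 1: B→B)
  step 4: D  (read 2: B→D)
  step 5: A  (read 1: D→A)

So i = 1, j = 2, giving x = w[0:1] = 1, y = w[1:2] = 0, z = w[2:5] = 121.
Check: |xy| = 2 ≤ 4 and |y| = 1 ≥ 1. Reading y takes M from B back to B, so every xyⁱz is accepted.

0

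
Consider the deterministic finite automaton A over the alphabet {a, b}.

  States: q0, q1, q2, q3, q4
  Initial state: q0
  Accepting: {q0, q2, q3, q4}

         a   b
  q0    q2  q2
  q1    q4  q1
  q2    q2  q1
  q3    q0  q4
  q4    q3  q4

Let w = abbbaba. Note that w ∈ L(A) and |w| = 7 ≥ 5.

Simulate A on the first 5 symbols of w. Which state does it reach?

q4

Run of A on the first 5 characters of w = a b b b a:
  step 0: q0  (start)
  step 1: q2  (read a: q0→q2)
  step 2: q1  (read b: q2→q1)
  step 3: q1  (read b: q1→q1)
  step 4: q1  (read b: q1→q1)
  step 5: q4  (read a: q1→q4)

After reading 5 characters, A is in state q4.
(This kind of state-tracing is the core of the pumping-lemma construction: with 5 states, pigeonhole forces a repeat within the first 5 steps.)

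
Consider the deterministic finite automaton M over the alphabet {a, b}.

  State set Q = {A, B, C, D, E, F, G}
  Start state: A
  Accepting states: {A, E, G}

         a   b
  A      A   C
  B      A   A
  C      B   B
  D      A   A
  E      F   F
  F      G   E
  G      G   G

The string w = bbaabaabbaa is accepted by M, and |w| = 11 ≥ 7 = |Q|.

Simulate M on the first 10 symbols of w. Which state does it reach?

A

State sequence: A -b-> C -b-> B -a-> A -a-> A -b-> C -a-> B -a-> A -b-> C -b-> B -a-> A

After reading 10 characters, M is in state A.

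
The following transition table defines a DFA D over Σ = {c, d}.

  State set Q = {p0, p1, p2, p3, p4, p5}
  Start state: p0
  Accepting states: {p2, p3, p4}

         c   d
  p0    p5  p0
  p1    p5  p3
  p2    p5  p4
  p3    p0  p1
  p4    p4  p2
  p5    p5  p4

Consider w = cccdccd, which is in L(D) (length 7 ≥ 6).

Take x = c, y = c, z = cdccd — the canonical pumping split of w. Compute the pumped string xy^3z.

xy^3z = c·c·c·c·cdccd = cccccdccd.
Reading y = c takes D from p5 back to p5, so after x·y·y·y the machine is still in p5, and z then leads to the accepting state p2. Hence cccccdccd ∈ L(D).

cccccdccd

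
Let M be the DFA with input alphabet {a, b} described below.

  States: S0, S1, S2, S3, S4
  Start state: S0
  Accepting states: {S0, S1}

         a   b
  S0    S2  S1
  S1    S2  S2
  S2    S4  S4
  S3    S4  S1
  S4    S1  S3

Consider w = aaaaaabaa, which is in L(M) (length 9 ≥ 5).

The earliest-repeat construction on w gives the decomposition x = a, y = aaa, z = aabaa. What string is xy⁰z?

xy⁰z = xz = a·aabaa = aaabaa.
Reading y = aaa takes M from S2 back to S2, so after x the machine is still in S2, and z then leads to the accepting state S1. Hence aaabaa ∈ L(M).

aaabaa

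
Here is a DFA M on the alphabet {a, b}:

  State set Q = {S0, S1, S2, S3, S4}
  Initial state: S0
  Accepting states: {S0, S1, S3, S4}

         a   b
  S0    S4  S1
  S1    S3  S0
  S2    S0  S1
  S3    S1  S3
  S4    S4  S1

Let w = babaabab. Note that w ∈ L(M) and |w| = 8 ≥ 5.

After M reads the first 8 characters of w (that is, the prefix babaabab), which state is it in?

S0

Run of M on the first 8 characters of w = b a b a a b a b:
  step 0: S0  (start)
  step 1: S1  (read b: S0→S1)
  step 2: S3  (read a: S1→S3)
  step 3: S3  (read b: S3→S3)
  step 4: S1  (read a: S3→S1)
  step 5: S3  (read a: S1→S3)
  step 6: S3  (read b: S3→S3)
  step 7: S1  (read a: S3→S1)
  step 8: S0  (read b: S1→S0)

After reading 8 characters, M is in state S0.
(This kind of state-tracing is the core of the pumping-lemma construction: with 5 states, pigeonhole forces a repeat within the first 5 steps.)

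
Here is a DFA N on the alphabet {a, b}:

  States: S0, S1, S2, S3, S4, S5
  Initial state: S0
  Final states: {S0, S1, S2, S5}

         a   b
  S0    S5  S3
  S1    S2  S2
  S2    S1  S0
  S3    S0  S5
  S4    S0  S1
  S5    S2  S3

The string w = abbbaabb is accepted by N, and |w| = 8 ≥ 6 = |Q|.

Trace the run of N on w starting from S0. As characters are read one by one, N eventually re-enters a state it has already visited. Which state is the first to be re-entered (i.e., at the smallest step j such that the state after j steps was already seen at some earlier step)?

S5

State sequence: S0 -a-> S5 -b-> S3 -b-> S5 -b-> S3 -a-> S0 -a-> S5 -b-> S3 -b-> S5
First repeat at step 3: S5 was already visited.

The earliest repeat is at step j = 3: N is in S5, which it already visited at step i = 1.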